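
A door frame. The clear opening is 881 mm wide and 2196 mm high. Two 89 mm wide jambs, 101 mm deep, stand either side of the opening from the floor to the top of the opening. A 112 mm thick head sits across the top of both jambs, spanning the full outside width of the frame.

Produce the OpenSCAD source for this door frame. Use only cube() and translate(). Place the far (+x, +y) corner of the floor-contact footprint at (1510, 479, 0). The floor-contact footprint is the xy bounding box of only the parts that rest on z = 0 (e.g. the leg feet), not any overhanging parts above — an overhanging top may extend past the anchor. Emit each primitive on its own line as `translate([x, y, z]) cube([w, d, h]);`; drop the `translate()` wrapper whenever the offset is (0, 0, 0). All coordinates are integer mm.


translate([451, 378, 0]) cube([89, 101, 2196]);
translate([1421, 378, 0]) cube([89, 101, 2196]);
translate([451, 378, 2196]) cube([1059, 101, 112]);


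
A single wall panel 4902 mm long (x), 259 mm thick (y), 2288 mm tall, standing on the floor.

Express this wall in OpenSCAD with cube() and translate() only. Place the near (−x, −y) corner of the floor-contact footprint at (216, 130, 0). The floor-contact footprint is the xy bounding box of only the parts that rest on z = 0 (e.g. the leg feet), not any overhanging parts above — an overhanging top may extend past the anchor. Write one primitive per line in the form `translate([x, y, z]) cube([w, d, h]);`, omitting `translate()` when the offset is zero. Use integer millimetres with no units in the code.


translate([216, 130, 0]) cube([4902, 259, 2288]);


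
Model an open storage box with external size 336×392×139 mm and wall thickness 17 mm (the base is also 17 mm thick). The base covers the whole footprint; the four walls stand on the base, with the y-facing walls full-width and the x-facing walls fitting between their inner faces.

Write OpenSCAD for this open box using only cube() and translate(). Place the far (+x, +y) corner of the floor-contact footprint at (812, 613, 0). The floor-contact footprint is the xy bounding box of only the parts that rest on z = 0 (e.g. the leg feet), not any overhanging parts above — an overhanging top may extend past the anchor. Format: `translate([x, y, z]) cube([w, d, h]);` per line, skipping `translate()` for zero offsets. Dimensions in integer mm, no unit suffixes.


translate([476, 221, 0]) cube([336, 392, 17]);
translate([476, 221, 17]) cube([336, 17, 122]);
translate([476, 596, 17]) cube([336, 17, 122]);
translate([476, 238, 17]) cube([17, 358, 122]);
translate([795, 238, 17]) cube([17, 358, 122]);


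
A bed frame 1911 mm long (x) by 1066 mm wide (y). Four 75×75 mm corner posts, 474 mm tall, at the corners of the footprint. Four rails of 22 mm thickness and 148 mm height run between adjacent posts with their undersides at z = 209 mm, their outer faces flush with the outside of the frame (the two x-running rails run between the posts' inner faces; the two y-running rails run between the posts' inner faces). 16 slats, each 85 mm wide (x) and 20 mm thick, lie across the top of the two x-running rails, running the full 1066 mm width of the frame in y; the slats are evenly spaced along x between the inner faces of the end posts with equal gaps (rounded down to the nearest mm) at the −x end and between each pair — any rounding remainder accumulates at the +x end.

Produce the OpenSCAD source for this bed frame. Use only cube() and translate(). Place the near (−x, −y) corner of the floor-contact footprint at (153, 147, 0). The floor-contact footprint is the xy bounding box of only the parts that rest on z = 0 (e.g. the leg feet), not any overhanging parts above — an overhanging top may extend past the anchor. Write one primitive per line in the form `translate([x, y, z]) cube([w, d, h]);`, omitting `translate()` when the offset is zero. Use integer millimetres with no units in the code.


// slat z = rail_z + rail_h = 209 + 148 = 357
// slat gap = ⌊(1761 − 16·85) / 17⌋ = 23
translate([153, 147, 0]) cube([75, 75, 474]);
translate([153, 1138, 0]) cube([75, 75, 474]);
translate([1989, 147, 0]) cube([75, 75, 474]);
translate([1989, 1138, 0]) cube([75, 75, 474]);
translate([228, 147, 209]) cube([1761, 22, 148]);
translate([228, 1191, 209]) cube([1761, 22, 148]);
translate([153, 222, 209]) cube([22, 916, 148]);
translate([2042, 222, 209]) cube([22, 916, 148]);
translate([251, 147, 357]) cube([85, 1066, 20]);
translate([359, 147, 357]) cube([85, 1066, 20]);
translate([467, 147, 357]) cube([85, 1066, 20]);
translate([575, 147, 357]) cube([85, 1066, 20]);
translate([683, 147, 357]) cube([85, 1066, 20]);
translate([791, 147, 357]) cube([85, 1066, 20]);
translate([899, 147, 357]) cube([85, 1066, 20]);
translate([1007, 147, 357]) cube([85, 1066, 20]);
translate([1115, 147, 357]) cube([85, 1066, 20]);
translate([1223, 147, 357]) cube([85, 1066, 20]);
translate([1331, 147, 357]) cube([85, 1066, 20]);
translate([1439, 147, 357]) cube([85, 1066, 20]);
translate([1547, 147, 357]) cube([85, 1066, 20]);
translate([1655, 147, 357]) cube([85, 1066, 20]);
translate([1763, 147, 357]) cube([85, 1066, 20]);
translate([1871, 147, 357]) cube([85, 1066, 20]);


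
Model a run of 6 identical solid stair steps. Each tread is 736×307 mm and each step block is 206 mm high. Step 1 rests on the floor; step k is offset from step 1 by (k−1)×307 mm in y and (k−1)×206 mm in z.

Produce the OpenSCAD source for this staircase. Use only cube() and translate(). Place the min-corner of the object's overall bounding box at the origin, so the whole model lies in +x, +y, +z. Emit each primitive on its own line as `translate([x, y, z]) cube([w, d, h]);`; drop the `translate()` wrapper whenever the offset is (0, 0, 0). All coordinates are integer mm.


cube([736, 307, 206]);
translate([0, 307, 206]) cube([736, 307, 206]);
translate([0, 614, 412]) cube([736, 307, 206]);
translate([0, 921, 618]) cube([736, 307, 206]);
translate([0, 1228, 824]) cube([736, 307, 206]);
translate([0, 1535, 1030]) cube([736, 307, 206]);


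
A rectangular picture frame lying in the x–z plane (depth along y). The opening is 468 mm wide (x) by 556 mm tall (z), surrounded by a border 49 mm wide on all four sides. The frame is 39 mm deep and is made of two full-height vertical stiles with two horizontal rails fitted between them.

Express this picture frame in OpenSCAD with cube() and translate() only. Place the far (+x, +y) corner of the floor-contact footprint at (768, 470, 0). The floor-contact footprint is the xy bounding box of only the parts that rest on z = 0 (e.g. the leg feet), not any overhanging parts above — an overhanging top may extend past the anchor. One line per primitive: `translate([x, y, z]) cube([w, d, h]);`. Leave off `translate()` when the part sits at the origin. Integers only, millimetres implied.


translate([202, 431, 0]) cube([49, 39, 654]);
translate([719, 431, 0]) cube([49, 39, 654]);
translate([251, 431, 0]) cube([468, 39, 49]);
translate([251, 431, 605]) cube([468, 39, 49]);


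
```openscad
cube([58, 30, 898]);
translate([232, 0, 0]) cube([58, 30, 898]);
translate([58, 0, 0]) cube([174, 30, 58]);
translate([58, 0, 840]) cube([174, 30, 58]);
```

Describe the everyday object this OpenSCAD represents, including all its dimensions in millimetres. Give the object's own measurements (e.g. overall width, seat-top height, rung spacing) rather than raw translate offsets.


A rectangular picture frame lying in the x–z plane (depth along y). The opening is 174 mm wide (x) by 782 mm tall (z), surrounded by a border 58 mm wide on all four sides. The frame is 30 mm deep and is made of two full-height vertical stiles with two horizontal rails fitted between them.


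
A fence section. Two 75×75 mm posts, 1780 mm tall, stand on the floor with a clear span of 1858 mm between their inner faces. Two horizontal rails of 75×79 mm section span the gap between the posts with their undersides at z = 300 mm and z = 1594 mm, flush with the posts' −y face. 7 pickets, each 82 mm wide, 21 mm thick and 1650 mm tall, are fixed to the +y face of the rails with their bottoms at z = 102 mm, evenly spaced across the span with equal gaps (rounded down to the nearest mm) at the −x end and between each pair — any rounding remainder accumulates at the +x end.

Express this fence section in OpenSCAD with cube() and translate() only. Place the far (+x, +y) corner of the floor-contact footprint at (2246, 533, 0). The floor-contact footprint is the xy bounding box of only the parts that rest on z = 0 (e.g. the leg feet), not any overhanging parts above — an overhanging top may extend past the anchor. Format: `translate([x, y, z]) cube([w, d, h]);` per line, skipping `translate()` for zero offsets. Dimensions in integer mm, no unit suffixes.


translate([238, 458, 0]) cube([75, 75, 1780]);
translate([2171, 458, 0]) cube([75, 75, 1780]);
translate([313, 458, 300]) cube([1858, 75, 79]);
translate([313, 458, 1594]) cube([1858, 75, 79]);
translate([473, 533, 102]) cube([82, 21, 1650]);
translate([715, 533, 102]) cube([82, 21, 1650]);
translate([957, 533, 102]) cube([82, 21, 1650]);
translate([1199, 533, 102]) cube([82, 21, 1650]);
translate([1441, 533, 102]) cube([82, 21, 1650]);
translate([1683, 533, 102]) cube([82, 21, 1650]);
translate([1925, 533, 102]) cube([82, 21, 1650]);


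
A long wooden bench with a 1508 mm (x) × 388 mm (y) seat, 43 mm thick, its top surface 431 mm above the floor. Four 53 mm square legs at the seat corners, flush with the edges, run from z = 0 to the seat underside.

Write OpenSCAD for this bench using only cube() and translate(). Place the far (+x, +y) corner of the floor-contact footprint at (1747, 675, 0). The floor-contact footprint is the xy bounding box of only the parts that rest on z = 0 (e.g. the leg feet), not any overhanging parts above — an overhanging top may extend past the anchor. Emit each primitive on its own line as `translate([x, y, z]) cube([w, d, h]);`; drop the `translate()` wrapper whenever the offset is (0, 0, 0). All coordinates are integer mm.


// leg_h = 431 − 43 = 388
translate([239, 287, 388]) cube([1508, 388, 43]);
translate([239, 287, 0]) cube([53, 53, 388]);
translate([239, 622, 0]) cube([53, 53, 388]);
translate([1694, 287, 0]) cube([53, 53, 388]);
translate([1694, 622, 0]) cube([53, 53, 388]);


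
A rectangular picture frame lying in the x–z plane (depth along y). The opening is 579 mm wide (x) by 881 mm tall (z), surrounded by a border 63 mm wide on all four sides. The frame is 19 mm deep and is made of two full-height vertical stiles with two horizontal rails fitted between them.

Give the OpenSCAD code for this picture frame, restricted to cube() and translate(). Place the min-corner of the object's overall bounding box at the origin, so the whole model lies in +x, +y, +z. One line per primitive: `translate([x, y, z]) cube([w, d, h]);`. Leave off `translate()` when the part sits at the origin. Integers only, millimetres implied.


cube([63, 19, 1007]);
translate([642, 0, 0]) cube([63, 19, 1007]);
translate([63, 0, 0]) cube([579, 19, 63]);
translate([63, 0, 944]) cube([579, 19, 63]);


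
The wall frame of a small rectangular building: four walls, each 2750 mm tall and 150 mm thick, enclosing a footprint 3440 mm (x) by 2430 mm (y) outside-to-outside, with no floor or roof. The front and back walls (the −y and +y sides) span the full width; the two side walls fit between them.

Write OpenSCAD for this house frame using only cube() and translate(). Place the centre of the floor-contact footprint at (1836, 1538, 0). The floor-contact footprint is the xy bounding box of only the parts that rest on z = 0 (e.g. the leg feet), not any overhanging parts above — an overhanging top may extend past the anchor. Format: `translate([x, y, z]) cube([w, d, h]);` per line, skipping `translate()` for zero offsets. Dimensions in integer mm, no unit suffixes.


translate([116, 323, 0]) cube([3440, 150, 2750]);
translate([116, 2603, 0]) cube([3440, 150, 2750]);
translate([116, 473, 0]) cube([150, 2130, 2750]);
translate([3406, 473, 0]) cube([150, 2130, 2750]);


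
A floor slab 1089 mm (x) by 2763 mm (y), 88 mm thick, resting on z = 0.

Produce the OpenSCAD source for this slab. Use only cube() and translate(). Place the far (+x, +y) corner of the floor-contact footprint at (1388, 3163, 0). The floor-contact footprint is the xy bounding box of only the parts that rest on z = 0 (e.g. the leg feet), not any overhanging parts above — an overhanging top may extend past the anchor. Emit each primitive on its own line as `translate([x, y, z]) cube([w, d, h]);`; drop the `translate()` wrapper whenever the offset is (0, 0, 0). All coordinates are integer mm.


translate([299, 400, 0]) cube([1089, 2763, 88]);


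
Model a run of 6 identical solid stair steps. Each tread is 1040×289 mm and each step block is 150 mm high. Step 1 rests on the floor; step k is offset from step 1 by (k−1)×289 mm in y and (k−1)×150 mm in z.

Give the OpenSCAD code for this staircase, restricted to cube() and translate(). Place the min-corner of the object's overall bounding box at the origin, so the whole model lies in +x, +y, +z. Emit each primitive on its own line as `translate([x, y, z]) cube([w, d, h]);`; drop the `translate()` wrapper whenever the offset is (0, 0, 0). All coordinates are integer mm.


cube([1040, 289, 150]);
translate([0, 289, 150]) cube([1040, 289, 150]);
translate([0, 578, 300]) cube([1040, 289, 150]);
translate([0, 867, 450]) cube([1040, 289, 150]);
translate([0, 1156, 600]) cube([1040, 289, 150]);
translate([0, 1445, 750]) cube([1040, 289, 150]);


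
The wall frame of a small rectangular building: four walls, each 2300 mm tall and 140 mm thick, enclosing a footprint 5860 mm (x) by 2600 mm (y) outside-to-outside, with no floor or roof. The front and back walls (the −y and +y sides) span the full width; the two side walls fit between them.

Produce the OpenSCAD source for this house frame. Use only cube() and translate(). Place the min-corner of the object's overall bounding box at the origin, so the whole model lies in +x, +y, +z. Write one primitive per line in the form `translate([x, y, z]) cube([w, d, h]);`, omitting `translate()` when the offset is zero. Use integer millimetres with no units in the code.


cube([5860, 140, 2300]);
translate([0, 2460, 0]) cube([5860, 140, 2300]);
translate([0, 140, 0]) cube([140, 2320, 2300]);
translate([5720, 140, 0]) cube([140, 2320, 2300]);


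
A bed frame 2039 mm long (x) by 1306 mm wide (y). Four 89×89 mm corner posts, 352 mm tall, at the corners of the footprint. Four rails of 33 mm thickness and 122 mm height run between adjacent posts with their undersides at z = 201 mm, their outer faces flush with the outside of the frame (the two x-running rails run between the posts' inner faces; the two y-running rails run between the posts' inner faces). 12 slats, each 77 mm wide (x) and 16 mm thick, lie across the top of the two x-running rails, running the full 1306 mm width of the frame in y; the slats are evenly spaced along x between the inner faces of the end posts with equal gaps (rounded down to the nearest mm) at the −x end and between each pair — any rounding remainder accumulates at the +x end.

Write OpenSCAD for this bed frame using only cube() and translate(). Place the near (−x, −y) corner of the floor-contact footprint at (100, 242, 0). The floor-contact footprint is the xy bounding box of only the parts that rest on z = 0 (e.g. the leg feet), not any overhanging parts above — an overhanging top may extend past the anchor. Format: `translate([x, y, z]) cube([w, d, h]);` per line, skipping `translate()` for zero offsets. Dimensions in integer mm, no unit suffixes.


translate([100, 242, 0]) cube([89, 89, 352]);
translate([100, 1459, 0]) cube([89, 89, 352]);
translate([2050, 242, 0]) cube([89, 89, 352]);
translate([2050, 1459, 0]) cube([89, 89, 352]);
translate([189, 242, 201]) cube([1861, 33, 122]);
translate([189, 1515, 201]) cube([1861, 33, 122]);
translate([100, 331, 201]) cube([33, 1128, 122]);
translate([2106, 331, 201]) cube([33, 1128, 122]);
translate([261, 242, 323]) cube([77, 1306, 16]);
translate([410, 242, 323]) cube([77, 1306, 16]);
translate([559, 242, 323]) cube([77, 1306, 16]);
translate([708, 242, 323]) cube([77, 1306, 16]);
translate([857, 242, 323]) cube([77, 1306, 16]);
translate([1006, 242, 323]) cube([77, 1306, 16]);
translate([1155, 242, 323]) cube([77, 1306, 16]);
translate([1304, 242, 323]) cube([77, 1306, 16]);
translate([1453, 242, 323]) cube([77, 1306, 16]);
translate([1602, 242, 323]) cube([77, 1306, 16]);
translate([1751, 242, 323]) cube([77, 1306, 16]);
translate([1900, 242, 323]) cube([77, 1306, 16]);


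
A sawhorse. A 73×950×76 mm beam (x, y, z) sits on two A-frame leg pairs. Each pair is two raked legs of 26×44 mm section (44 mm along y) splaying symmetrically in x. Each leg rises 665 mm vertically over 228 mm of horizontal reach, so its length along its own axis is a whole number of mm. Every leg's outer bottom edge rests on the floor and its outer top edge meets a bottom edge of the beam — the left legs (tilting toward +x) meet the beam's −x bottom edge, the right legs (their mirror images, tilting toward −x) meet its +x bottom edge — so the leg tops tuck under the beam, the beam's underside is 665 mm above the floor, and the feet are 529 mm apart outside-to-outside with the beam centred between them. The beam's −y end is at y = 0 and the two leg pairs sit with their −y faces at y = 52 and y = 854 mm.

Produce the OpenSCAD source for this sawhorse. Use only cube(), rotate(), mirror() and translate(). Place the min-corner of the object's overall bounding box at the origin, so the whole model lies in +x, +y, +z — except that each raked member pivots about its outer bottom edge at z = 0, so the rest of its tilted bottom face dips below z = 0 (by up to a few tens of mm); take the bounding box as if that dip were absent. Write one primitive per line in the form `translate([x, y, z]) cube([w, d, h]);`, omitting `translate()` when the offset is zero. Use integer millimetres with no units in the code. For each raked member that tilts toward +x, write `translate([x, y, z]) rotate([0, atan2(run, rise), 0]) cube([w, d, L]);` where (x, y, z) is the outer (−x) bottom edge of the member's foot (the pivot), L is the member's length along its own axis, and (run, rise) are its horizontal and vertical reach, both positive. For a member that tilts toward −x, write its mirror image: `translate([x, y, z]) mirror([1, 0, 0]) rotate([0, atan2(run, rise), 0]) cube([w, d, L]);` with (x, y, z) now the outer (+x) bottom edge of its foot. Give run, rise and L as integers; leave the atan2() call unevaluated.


translate([228, 0, 665]) cube([73, 950, 76]);
translate([0, 52, 0]) rotate([0, atan2(228, 665), 0]) cube([26, 44, 703]);
translate([529, 52, 0]) mirror([1, 0, 0]) rotate([0, atan2(228, 665), 0]) cube([26, 44, 703]);
translate([0, 854, 0]) rotate([0, atan2(228, 665), 0]) cube([26, 44, 703]);
translate([529, 854, 0]) mirror([1, 0, 0]) rotate([0, atan2(228, 665), 0]) cube([26, 44, 703]);


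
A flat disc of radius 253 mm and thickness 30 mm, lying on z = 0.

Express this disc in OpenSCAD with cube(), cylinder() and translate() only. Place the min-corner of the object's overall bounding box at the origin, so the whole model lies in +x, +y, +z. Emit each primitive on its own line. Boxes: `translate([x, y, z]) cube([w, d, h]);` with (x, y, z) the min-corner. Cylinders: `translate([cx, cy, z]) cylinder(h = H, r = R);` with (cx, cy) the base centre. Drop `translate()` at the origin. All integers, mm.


translate([253, 253, 0]) cylinder(h = 30, r = 253);


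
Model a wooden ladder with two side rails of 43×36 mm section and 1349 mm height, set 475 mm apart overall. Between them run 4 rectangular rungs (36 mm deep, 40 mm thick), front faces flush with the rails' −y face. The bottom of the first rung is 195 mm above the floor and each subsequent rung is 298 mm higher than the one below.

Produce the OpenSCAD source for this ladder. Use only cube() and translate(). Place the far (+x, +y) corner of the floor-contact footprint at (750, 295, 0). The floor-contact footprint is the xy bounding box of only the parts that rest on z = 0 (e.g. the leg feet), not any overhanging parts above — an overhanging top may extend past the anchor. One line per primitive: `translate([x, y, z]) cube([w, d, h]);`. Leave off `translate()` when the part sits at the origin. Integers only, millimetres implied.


translate([275, 259, 0]) cube([43, 36, 1349]);
translate([707, 259, 0]) cube([43, 36, 1349]);
translate([318, 259, 195]) cube([389, 36, 40]);
translate([318, 259, 493]) cube([389, 36, 40]);
translate([318, 259, 791]) cube([389, 36, 40]);
translate([318, 259, 1089]) cube([389, 36, 40]);


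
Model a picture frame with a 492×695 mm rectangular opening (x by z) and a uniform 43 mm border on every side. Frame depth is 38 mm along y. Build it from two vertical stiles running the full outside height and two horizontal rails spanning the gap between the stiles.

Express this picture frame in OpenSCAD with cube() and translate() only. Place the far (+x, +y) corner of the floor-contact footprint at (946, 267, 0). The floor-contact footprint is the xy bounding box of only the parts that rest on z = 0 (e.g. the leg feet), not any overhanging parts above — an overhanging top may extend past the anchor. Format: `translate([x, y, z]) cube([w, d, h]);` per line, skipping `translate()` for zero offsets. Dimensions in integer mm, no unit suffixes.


translate([368, 229, 0]) cube([43, 38, 781]);
translate([903, 229, 0]) cube([43, 38, 781]);
translate([411, 229, 0]) cube([492, 38, 43]);
translate([411, 229, 738]) cube([492, 38, 43]);


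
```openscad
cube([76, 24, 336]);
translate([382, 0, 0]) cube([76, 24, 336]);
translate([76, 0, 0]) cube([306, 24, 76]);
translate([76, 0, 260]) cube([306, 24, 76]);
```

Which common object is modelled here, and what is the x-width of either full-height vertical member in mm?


A picture frame. The border width is 76 mm.

Four thin pieces enclosing a rectangular opening — a picture frame. The two full-height stiles are 336 mm tall; the top rail sits at z = 260 and is 76 mm tall, so the border above the opening is 336 − 260 = 76 mm, matching the stile x-width.


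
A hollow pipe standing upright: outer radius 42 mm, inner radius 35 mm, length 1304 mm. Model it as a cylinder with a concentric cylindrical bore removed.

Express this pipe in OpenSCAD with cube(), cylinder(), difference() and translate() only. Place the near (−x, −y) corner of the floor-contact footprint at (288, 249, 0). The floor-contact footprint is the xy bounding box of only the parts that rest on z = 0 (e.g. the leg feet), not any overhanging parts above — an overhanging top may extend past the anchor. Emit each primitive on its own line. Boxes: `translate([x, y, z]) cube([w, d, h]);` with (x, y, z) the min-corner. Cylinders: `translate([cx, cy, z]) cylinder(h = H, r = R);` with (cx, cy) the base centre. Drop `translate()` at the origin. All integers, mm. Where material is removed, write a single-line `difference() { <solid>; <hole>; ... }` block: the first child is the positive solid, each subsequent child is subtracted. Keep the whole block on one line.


difference() { translate([330, 291, 0]) cylinder(h = 1304, r = 42); translate([330, 291, 0]) cylinder(h = 1304, r = 35); }


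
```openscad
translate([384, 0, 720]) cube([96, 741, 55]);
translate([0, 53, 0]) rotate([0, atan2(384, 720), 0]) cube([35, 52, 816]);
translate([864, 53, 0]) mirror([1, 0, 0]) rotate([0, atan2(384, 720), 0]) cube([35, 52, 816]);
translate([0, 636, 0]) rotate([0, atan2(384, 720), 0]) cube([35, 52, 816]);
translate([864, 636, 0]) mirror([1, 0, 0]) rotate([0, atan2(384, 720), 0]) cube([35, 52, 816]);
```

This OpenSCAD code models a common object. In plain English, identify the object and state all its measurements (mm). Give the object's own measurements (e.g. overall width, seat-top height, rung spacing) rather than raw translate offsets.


A sawhorse. A 96×741×55 mm beam (x, y, z) sits on two A-frame leg pairs. Each pair is two raked legs of 35×52 mm section (52 mm along y) splaying symmetrically in x. Each leg rises 720 mm vertically over 384 mm of horizontal reach and is 816 mm long along its own axis. Every leg's outer bottom edge rests on the floor and its outer top edge meets a bottom edge of the beam — the left legs (tilting toward +x) meet the beam's −x bottom edge, the right legs (their mirror images, tilting toward −x) meet its +x bottom edge — so the leg tops tuck under the beam, the beam's underside is 720 mm above the floor, and the feet are 864 mm apart outside-to-outside with the beam centred between them. The two leg pairs are set in 53 mm from either end of the beam.


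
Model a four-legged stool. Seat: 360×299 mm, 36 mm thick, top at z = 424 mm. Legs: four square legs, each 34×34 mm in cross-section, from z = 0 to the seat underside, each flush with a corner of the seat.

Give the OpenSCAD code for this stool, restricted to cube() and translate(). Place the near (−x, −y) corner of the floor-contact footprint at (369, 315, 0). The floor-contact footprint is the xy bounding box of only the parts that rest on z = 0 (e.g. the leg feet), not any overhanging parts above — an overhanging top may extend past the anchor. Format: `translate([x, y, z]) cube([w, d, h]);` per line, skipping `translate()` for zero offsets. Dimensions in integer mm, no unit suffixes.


// leg_h = 424 - 36 = 388
translate([369, 315, 388]) cube([360, 299, 36]);
translate([369, 315, 0]) cube([34, 34, 388]);
translate([695, 315, 0]) cube([34, 34, 388]);
translate([369, 580, 0]) cube([34, 34, 388]);
translate([695, 580, 0]) cube([34, 34, 388]);


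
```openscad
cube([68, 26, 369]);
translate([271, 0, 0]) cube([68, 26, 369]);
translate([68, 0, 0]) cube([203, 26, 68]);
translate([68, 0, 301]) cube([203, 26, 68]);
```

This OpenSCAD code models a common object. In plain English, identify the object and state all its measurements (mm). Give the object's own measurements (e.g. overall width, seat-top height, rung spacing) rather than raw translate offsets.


A rectangular picture frame lying in the x–z plane (depth along y). The opening is 203 mm wide (x) by 233 mm tall (z), surrounded by a border 68 mm wide on all four sides. The frame is 26 mm deep and is made of two full-height vertical stiles with two horizontal rails fitted between them.


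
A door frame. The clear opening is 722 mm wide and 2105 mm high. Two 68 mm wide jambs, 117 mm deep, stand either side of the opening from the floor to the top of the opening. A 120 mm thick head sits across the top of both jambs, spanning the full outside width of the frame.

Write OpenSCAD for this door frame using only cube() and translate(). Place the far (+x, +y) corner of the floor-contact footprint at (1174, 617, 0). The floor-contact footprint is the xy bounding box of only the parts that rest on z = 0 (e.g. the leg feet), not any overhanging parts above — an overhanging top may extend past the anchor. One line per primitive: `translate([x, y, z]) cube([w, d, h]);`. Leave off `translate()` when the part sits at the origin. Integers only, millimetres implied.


translate([316, 500, 0]) cube([68, 117, 2105]);
translate([1106, 500, 0]) cube([68, 117, 2105]);
translate([316, 500, 2105]) cube([858, 117, 120]);


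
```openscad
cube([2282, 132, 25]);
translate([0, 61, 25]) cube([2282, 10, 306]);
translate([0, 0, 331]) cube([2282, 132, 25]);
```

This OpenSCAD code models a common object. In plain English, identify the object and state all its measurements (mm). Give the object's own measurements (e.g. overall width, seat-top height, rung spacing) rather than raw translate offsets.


An I-beam lying along x, 2282 mm long. Overall section height 356 mm. Two flanges 132 mm wide (y) and 25 mm thick, one on the floor and one at the top; a web 10 mm thick runs between them, centred on the flange width.


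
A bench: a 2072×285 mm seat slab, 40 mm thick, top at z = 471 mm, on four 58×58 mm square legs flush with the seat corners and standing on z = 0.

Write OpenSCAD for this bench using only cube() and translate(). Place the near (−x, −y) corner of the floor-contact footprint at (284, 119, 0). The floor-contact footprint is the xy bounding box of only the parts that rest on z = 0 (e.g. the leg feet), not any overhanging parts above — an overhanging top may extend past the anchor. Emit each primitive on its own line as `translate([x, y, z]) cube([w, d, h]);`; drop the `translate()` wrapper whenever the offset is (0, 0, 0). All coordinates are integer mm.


translate([284, 119, 431]) cube([2072, 285, 40]);
translate([284, 119, 0]) cube([58, 58, 431]);
translate([284, 346, 0]) cube([58, 58, 431]);
translate([2298, 119, 0]) cube([58, 58, 431]);
translate([2298, 346, 0]) cube([58, 58, 431]);


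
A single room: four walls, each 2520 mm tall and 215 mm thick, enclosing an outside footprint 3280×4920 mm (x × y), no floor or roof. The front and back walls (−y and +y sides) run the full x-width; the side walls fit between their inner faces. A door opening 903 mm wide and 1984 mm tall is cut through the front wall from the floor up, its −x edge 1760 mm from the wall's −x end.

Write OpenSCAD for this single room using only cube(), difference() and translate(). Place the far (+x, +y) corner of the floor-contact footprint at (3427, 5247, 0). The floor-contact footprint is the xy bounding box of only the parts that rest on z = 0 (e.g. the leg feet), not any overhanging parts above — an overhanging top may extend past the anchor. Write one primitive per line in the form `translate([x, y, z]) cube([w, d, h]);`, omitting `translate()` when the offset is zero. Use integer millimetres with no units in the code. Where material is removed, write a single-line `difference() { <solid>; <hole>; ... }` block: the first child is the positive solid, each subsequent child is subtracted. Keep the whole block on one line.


difference() { translate([147, 327, 0]) cube([3280, 215, 2520]); translate([1907, 327, 0]) cube([903, 215, 1984]); }
translate([147, 5032, 0]) cube([3280, 215, 2520]);
translate([147, 542, 0]) cube([215, 4490, 2520]);
translate([3212, 542, 0]) cube([215, 4490, 2520]);


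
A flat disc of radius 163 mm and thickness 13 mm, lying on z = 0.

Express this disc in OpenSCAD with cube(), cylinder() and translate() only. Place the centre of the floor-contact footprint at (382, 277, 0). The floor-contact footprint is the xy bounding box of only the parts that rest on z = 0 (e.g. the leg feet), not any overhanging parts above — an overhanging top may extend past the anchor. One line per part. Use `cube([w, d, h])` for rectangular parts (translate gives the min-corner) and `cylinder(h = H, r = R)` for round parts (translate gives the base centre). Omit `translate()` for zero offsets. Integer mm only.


translate([382, 277, 0]) cylinder(h = 13, r = 163);


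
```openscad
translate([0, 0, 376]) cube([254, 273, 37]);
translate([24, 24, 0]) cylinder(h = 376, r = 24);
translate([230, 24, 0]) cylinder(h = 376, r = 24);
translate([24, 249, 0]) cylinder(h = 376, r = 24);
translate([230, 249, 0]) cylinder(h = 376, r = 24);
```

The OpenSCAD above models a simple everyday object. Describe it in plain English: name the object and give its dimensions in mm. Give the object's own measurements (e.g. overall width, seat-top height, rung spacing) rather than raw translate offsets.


A four-legged stool. The seat is a 254×273×37 mm slab whose top surface is at z = 413 mm; four round legs, each 48 mm in diameter, run from the floor (z = 0) to the underside of the seat, each leg's axis is inset half a diameter from the nearest pair of seat edges (so the leg's bounding box is flush with the corner).


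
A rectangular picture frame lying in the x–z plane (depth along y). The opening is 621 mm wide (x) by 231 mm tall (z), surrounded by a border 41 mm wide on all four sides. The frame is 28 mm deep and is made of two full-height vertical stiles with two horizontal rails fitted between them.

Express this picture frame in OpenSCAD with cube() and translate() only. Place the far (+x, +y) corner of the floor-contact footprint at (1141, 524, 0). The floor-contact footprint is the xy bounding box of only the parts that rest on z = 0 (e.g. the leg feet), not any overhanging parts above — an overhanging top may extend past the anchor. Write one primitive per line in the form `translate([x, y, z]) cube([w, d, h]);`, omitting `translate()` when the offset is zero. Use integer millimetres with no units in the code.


translate([438, 496, 0]) cube([41, 28, 313]);
translate([1100, 496, 0]) cube([41, 28, 313]);
translate([479, 496, 0]) cube([621, 28, 41]);
translate([479, 496, 272]) cube([621, 28, 41]);


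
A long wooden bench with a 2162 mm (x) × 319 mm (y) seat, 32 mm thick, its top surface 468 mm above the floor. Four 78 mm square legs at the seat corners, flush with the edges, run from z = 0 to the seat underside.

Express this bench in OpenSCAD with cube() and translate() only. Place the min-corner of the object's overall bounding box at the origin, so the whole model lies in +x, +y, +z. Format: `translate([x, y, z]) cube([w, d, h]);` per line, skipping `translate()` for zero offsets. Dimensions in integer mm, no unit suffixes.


translate([0, 0, 436]) cube([2162, 319, 32]);
cube([78, 78, 436]);
translate([0, 241, 0]) cube([78, 78, 436]);
translate([2084, 0, 0]) cube([78, 78, 436]);
translate([2084, 241, 0]) cube([78, 78, 436]);


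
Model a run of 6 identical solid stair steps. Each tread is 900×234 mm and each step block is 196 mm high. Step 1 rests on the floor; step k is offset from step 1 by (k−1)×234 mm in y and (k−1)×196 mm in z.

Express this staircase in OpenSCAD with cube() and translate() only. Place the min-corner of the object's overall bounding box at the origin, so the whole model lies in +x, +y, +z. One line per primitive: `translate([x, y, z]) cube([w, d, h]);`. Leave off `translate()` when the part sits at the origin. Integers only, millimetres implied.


cube([900, 234, 196]);
translate([0, 234, 196]) cube([900, 234, 196]);
translate([0, 468, 392]) cube([900, 234, 196]);
translate([0, 702, 588]) cube([900, 234, 196]);
translate([0, 936, 784]) cube([900, 234, 196]);
translate([0, 1170, 980]) cube([900, 234, 196]);


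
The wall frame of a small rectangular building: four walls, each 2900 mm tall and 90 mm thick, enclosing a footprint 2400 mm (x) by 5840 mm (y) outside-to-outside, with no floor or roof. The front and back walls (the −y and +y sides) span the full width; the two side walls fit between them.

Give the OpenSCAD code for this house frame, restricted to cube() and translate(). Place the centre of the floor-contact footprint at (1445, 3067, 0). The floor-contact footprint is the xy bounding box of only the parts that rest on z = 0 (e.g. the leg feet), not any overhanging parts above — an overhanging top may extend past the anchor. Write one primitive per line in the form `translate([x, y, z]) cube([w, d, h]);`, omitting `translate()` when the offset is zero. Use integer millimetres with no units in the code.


translate([245, 147, 0]) cube([2400, 90, 2900]);
translate([245, 5897, 0]) cube([2400, 90, 2900]);
translate([245, 237, 0]) cube([90, 5660, 2900]);
translate([2555, 237, 0]) cube([90, 5660, 2900]);


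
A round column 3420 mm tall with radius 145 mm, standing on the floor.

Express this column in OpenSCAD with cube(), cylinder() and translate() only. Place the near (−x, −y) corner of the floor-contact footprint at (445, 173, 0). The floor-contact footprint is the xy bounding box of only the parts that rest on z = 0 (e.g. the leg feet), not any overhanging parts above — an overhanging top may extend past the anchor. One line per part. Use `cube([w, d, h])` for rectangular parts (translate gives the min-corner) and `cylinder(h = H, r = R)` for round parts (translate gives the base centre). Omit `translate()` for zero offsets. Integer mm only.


translate([590, 318, 0]) cylinder(h = 3420, r = 145);


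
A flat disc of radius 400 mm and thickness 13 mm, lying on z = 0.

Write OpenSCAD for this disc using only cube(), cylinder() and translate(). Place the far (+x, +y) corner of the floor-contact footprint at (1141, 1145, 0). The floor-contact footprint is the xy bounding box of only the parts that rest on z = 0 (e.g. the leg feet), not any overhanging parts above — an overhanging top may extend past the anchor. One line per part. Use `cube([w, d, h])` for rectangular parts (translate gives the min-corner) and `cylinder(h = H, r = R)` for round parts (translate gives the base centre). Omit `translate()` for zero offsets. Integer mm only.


translate([741, 745, 0]) cylinder(h = 13, r = 400);


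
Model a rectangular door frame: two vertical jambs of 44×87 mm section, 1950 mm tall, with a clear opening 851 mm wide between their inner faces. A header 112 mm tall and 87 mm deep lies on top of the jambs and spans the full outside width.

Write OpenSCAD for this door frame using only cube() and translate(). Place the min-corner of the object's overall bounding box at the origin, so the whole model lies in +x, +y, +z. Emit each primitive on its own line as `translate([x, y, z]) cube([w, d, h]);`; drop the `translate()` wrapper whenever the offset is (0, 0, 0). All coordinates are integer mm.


cube([44, 87, 1950]);
translate([895, 0, 0]) cube([44, 87, 1950]);
translate([0, 0, 1950]) cube([939, 87, 112]);


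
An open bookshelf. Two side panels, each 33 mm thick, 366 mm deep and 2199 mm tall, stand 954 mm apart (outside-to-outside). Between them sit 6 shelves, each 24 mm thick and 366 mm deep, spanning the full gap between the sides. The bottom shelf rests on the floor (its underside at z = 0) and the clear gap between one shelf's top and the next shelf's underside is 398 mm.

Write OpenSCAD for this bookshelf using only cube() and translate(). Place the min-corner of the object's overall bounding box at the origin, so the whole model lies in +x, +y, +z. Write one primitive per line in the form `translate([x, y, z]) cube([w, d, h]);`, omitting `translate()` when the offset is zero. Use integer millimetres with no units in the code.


cube([33, 366, 2199]);
translate([921, 0, 0]) cube([33, 366, 2199]);
translate([33, 0, 0]) cube([888, 366, 24]);
translate([33, 0, 422]) cube([888, 366, 24]);
translate([33, 0, 844]) cube([888, 366, 24]);
translate([33, 0, 1266]) cube([888, 366, 24]);
translate([33, 0, 1688]) cube([888, 366, 24]);
translate([33, 0, 2110]) cube([888, 366, 24]);


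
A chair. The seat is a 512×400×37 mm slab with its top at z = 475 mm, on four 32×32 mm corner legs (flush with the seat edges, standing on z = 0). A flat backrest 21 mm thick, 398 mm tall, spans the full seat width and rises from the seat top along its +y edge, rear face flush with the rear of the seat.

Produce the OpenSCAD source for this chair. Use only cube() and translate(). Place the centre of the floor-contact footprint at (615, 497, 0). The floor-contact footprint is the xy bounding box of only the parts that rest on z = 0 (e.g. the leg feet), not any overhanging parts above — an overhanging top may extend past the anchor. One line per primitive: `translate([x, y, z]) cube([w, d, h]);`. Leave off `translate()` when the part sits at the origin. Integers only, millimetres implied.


translate([359, 297, 438]) cube([512, 400, 37]);
translate([359, 297, 0]) cube([32, 32, 438]);
translate([839, 297, 0]) cube([32, 32, 438]);
translate([359, 665, 0]) cube([32, 32, 438]);
translate([839, 665, 0]) cube([32, 32, 438]);
translate([359, 676, 475]) cube([512, 21, 398]);


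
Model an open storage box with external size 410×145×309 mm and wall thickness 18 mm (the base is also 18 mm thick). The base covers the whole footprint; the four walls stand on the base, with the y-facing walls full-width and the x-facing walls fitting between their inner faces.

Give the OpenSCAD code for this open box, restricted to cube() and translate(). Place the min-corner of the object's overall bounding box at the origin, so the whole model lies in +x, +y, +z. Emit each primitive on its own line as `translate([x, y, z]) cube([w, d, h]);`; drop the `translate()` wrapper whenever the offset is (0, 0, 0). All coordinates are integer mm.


cube([410, 145, 18]);
translate([0, 0, 18]) cube([410, 18, 291]);
translate([0, 127, 18]) cube([410, 18, 291]);
translate([0, 18, 18]) cube([18, 109, 291]);
translate([392, 18, 18]) cube([18, 109, 291]);
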